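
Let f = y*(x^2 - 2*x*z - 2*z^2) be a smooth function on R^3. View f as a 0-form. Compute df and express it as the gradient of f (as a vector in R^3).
df = (2*y*(x - z)) dx + (x^2 - 2*x*z - 2*z^2) dy + (2*y*(-x - 2*z)) dz; grad f = (2*y*(x - z), x^2 - 2*x*z - 2*z^2, 2*y*(-x - 2*z))

For a 0-form f, d f = (∂f/∂x) dx + (∂f/∂y) dy + (∂f/∂z) dz. The components of the vector representation are exactly the entries of grad f in Cartesian coordinates:
  ∂f/∂x = 2*y*(x - z)
  ∂f/∂y = x^2 - 2*x*z - 2*z^2
  ∂f/∂z = 2*y*(-x - 2*z).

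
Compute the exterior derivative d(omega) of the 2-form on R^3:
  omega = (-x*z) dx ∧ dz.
d(omega) = 0

For a 2-form omega = sum_{i<j} g_{ij} dx_i ∧ dx_j, the exterior derivative is
  d(omega) = sum_{i<j} d(g_{ij}) ∧ dx_i ∧ dx_j = sum_{i<j, k} (∂g_{ij}/∂x_k) dx_k ∧ dx_i ∧ dx_j.
Expand each term, using dx_k ∧ dx_i ∧ dx_j = sgn(permutation) dx_{(a)} ∧ dx_{(b)} ∧ dx_{(c)} with (a < b < c) sorted:

Collecting like 3-forms: d(omega) = 0.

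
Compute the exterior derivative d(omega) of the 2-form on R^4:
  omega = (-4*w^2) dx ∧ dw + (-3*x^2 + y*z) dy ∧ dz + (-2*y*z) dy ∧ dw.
d(omega) = (-6*x) dx ∧ dy ∧ dz + (2*y) dy ∧ dz ∧ dw

For a 2-form omega = sum_{i<j} g_{ij} dx_i ∧ dx_j, the exterior derivative is
  d(omega) = sum_{i<j} d(g_{ij}) ∧ dx_i ∧ dx_j = sum_{i<j, k} (∂g_{ij}/∂x_k) dx_k ∧ dx_i ∧ dx_j.
Expand each term, using dx_k ∧ dx_i ∧ dx_j = sgn(permutation) dx_{(a)} ∧ dx_{(b)} ∧ dx_{(c)} with (a < b < c) sorted:
  d(-3*x^2 + y*z) includes (∂/∂x)(-3*x^2 + y*z) dx = (-6*x) dx, which multiplied by dy ∧ dz gives (-6*x) dx ∧ dy ∧ dz
  d(-2*y*z) includes (∂/∂z)(-2*y*z) dz = (-2*y) dz, which multiplied by dy ∧ dw gives (2*y) dy ∧ dz ∧ dw
Collecting like 3-forms: d(omega) = (-6*x) dx ∧ dy ∧ dz + (2*y) dy ∧ dz ∧ dw.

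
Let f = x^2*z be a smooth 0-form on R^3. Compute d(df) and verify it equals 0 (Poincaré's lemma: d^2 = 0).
d(df) = 0

Step 1: df = sum_i (∂f/∂x_i) dx_i = (2*x*z) dx + (0) dy + (x^2) dz.
Step 2: Apply d again. Using the 1-form formula, the coefficient of dx ∧ dy in d(df) is ∂^2 f/∂x ∂y - ∂^2 f/∂y ∂x = (0) - (0) = 0 (equality of mixed partials for smooth f).
Similarly for dx ∧ dz and dy ∧ dz — all coefficients vanish. So d(df) = 0.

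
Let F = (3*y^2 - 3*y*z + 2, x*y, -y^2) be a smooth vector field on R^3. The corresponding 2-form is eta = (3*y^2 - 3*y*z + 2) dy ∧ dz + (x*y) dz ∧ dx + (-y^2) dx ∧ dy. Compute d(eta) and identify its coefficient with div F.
d(eta) = (x) dx ∧ dy ∧ dz; div F = x

For a 2-form in R^3 of the form above, applying d gives a 3-form with coefficient ∂P/∂x + ∂Q/∂y + ∂R/∂z:
  ∂P/∂x = 0
  ∂Q/∂y = x
  ∂R/∂z = 0
Sum = x, which is exactly div F.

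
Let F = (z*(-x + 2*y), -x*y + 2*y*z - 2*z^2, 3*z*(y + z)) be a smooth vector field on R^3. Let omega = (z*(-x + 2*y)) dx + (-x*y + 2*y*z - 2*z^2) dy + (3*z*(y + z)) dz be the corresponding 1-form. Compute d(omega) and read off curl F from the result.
d(omega) = (-2*y + 7*z) dy ∧ dz + (-x + 2*y) dz ∧ dx + (-y - 2*z) dx ∧ dy; curl F = (-2*y + 7*z, -x + 2*y, -y - 2*z)

d omega = sum_{i<j} (∂f_j/∂x_i - ∂f_i/∂x_j) dx_i ∧ dx_j. Under the identification (dy ∧ dz, dz ∧ dx, dx ∧ dy) ↔ (e_x, e_y, e_z), the coefficients are exactly the components of curl F. Compute:
  ∂R/∂y - ∂Q/∂z = (3*z) - (2*y - 4*z) = -2*y + 7*z
  ∂P/∂z - ∂R/∂x = (-x + 2*y) - (0) = -x + 2*y
  ∂Q/∂x - ∂P/∂y = (-y) - (2*z) = -y - 2*z.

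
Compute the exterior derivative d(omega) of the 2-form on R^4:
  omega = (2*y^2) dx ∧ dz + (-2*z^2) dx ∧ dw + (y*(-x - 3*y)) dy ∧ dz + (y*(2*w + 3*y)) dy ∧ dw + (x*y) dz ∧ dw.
d(omega) = (-5*y) dx ∧ dy ∧ dz + (y + 4*z) dx ∧ dz ∧ dw + (x) dy ∧ dz ∧ dw

For a 2-form omega = sum_{i<j} g_{ij} dx_i ∧ dx_j, the exterior derivative is
  d(omega) = sum_{i<j} d(g_{ij}) ∧ dx_i ∧ dx_j = sum_{i<j, k} (∂g_{ij}/∂x_k) dx_k ∧ dx_i ∧ dx_j.
Expand each term, using dx_k ∧ dx_i ∧ dx_j = sgn(permutation) dx_{(a)} ∧ dx_{(b)} ∧ dx_{(c)} with (a < b < c) sorted:
  d(2*y^2) includes (∂/∂y)(2*y^2) dy = (4*y) dy, which multiplied by dx ∧ dz gives (-4*y) dx ∧ dy ∧ dz
  d(-2*z^2) includes (∂/∂z)(-2*z^2) dz = (-4*z) dz, which multiplied by dx ∧ dw gives (4*z) dx ∧ dz ∧ dw
  d(y*(-x - 3*y)) includes (∂/∂x)(y*(-x - 3*y)) dx = (-y) dx, which multiplied by dy ∧ dz gives (-y) dx ∧ dy ∧ dz
  d(x*y) includes (∂/∂x)(x*y) dx = (y) dx, which multiplied by dz ∧ dw gives (y) dx ∧ dz ∧ dw
  d(x*y) includes (∂/∂y)(x*y) dy = (x) dy, which multiplied by dz ∧ dw gives (x) dy ∧ dz ∧ dw
Collecting like 3-forms: d(omega) = (-5*y) dx ∧ dy ∧ dz + (y + 4*z) dx ∧ dz ∧ dw + (x) dy ∧ dz ∧ dw.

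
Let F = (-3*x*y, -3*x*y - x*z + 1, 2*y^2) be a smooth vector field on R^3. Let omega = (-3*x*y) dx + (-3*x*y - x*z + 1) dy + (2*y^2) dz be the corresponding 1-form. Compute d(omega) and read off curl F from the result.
d(omega) = (x + 4*y) dy ∧ dz + (0) dz ∧ dx + (3*x - 3*y - z) dx ∧ dy; curl F = (x + 4*y, 0, 3*x - 3*y - z)

d omega = sum_{i<j} (∂f_j/∂x_i - ∂f_i/∂x_j) dx_i ∧ dx_j. Under the identification (dy ∧ dz, dz ∧ dx, dx ∧ dy) ↔ (e_x, e_y, e_z), the coefficients are exactly the components of curl F. Compute:
  ∂R/∂y - ∂Q/∂z = (4*y) - (-x) = x + 4*y
  ∂P/∂z - ∂R/∂x = (0) - (0) = 0
  ∂Q/∂x - ∂P/∂y = (-3*y - z) - (-3*x) = 3*x - 3*y - z.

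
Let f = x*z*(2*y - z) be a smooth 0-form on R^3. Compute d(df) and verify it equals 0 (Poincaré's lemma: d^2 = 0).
d(df) = 0

Step 1: df = sum_i (∂f/∂x_i) dx_i = (z*(2*y - z)) dx + (2*x*z) dy + (2*x*(y - z)) dz.
Step 2: Apply d again. Using the 1-form formula, the coefficient of dx ∧ dy in d(df) is ∂^2 f/∂x ∂y - ∂^2 f/∂y ∂x = (2*z) - (2*z) = 0 (equality of mixed partials for smooth f).
Similarly for dx ∧ dz and dy ∧ dz — all coefficients vanish. So d(df) = 0.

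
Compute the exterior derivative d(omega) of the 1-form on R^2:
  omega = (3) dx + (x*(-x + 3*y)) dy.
d(omega) = (-2*x + 3*y) dx ∧ dy

For a 1-form omega = sum_i f_i dx_i, the exterior derivative is
  d(omega) = sum_{i < j} (∂f_j/∂x_i - ∂f_i/∂x_j) dx_i ∧ dx_j.
  coefficient of dx ∧ dy: ∂f_2/∂x - ∂f_1/∂y = ∂(x*(-x + 3*y))/∂x - ∂(3)/∂y = -2*x + 3*y
Assembling: d(omega) = (-2*x + 3*y) dx ∧ dy.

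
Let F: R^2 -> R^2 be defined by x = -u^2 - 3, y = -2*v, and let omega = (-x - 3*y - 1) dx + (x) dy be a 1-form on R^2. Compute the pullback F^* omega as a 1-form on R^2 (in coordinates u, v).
F^* omega = (2*u*(-u^2 - 6*v - 2)) du + (2*u^2 + 6) dv

Using F^*(f dg) = (f ∘ F) d(g ∘ F), substitute each coordinate x_i by F_i(u, v) in f_i, and replace dx_i by d F_i = (∂F_i/∂u) du + (∂F_i/∂v) dv.
  For the x component: f_1(F) = u^2 + 6*v + 2; d F_1 = (-2*u) du + (0) dv
  For the y component: f_2(F) = -u^2 - 3; d F_2 = (0) du + (-2) dv
Combining and collecting du, dv coefficients:
  coeff of du: 2*u*(-u^2 - 6*v - 2)
  coeff of dv: 2*u^2 + 6
F^* omega = (2*u*(-u^2 - 6*v - 2)) du + (2*u^2 + 6) dv.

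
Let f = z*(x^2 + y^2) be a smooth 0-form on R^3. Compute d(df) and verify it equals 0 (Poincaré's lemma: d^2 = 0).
d(df) = 0

Step 1: df = sum_i (∂f/∂x_i) dx_i = (2*x*z) dx + (2*y*z) dy + (x^2 + y^2) dz.
Step 2: Apply d again. Using the 1-form formula, the coefficient of dx ∧ dy in d(df) is ∂^2 f/∂x ∂y - ∂^2 f/∂y ∂x = (0) - (0) = 0 (equality of mixed partials for smooth f).
Similarly for dx ∧ dz and dy ∧ dz — all coefficients vanish. So d(df) = 0.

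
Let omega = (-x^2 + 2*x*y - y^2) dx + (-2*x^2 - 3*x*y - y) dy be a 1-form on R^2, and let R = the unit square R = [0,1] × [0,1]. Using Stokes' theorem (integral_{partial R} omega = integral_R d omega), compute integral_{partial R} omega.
integral_(partial R) omega = -7/2

Stokes: integral_partial_R omega = integral_R d omega with d omega = (∂Q/∂x - ∂P/∂y) dx ∧ dy.
  ∂Q/∂x = -4*x - 3*y
  ∂P/∂y = 2*x - 2*y
  integrand = ∂Q/∂x - ∂P/∂y = -6*x - y.
Integrating over R: integral_0^1 integral_0^1 (-6*x - y) dx dy = -7/2.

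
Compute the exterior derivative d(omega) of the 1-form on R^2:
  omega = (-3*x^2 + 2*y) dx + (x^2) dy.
d(omega) = (2*x - 2) dx ∧ dy

For a 1-form omega = sum_i f_i dx_i, the exterior derivative is
  d(omega) = sum_{i < j} (∂f_j/∂x_i - ∂f_i/∂x_j) dx_i ∧ dx_j.
  coefficient of dx ∧ dy: ∂f_2/∂x - ∂f_1/∂y = ∂(x^2)/∂x - ∂(-3*x^2 + 2*y)/∂y = 2*x - 2
Assembling: d(omega) = (2*x - 2) dx ∧ dy.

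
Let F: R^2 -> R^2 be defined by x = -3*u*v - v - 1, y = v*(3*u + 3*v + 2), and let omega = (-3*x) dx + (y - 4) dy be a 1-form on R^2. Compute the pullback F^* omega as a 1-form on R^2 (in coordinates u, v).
F^* omega = (3*v*(-6*u*v + 3*v^2 - v - 7)) du + (-18*u^2*v + 27*u*v^2 - 6*u*v - 21*u + 18*v^3 + 18*v^2 - 23*v - 11) dv

Using F^*(f dg) = (f ∘ F) d(g ∘ F), substitute each coordinate x_i by F_i(u, v) in f_i, and replace dx_i by d F_i = (∂F_i/∂u) du + (∂F_i/∂v) dv.
  For the x component: f_1(F) = 9*u*v + 3*v + 3; d F_1 = (-3*v) du + (-3*u - 1) dv
  For the y component: f_2(F) = 3*u*v + 3*v^2 + 2*v - 4; d F_2 = (3*v) du + (3*u + 6*v + 2) dv
Combining and collecting du, dv coefficients:
  coeff of du: 3*v*(-6*u*v + 3*v^2 - v - 7)
  coeff of dv: -18*u^2*v + 27*u*v^2 - 6*u*v - 21*u + 18*v^3 + 18*v^2 - 23*v - 11
F^* omega = (3*v*(-6*u*v + 3*v^2 - v - 7)) du + (-18*u^2*v + 27*u*v^2 - 6*u*v - 21*u + 18*v^3 + 18*v^2 - 23*v - 11) dv.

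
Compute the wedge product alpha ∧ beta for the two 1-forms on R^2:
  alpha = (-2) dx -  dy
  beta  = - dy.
alpha ∧ beta = (2) dx ∧ dy

Distribute the wedge, using dx_i ∧ dx_j = -dx_j ∧ dx_i and dx_i ∧ dx_i = 0. For each pair (i, j) with i < j, the coefficient of dx_i ∧ dx_j in alpha ∧ beta is (alpha_i * beta_j - alpha_j * beta_i). Collecting: alpha ∧ beta = (2) dx ∧ dy.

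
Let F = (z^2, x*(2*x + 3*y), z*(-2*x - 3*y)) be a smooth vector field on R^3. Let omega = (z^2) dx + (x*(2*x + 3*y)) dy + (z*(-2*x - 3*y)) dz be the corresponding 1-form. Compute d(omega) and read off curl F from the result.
d(omega) = (-3*z) dy ∧ dz + (4*z) dz ∧ dx + (4*x + 3*y) dx ∧ dy; curl F = (-3*z, 4*z, 4*x + 3*y)

d omega = sum_{i<j} (∂f_j/∂x_i - ∂f_i/∂x_j) dx_i ∧ dx_j. Under the identification (dy ∧ dz, dz ∧ dx, dx ∧ dy) ↔ (e_x, e_y, e_z), the coefficients are exactly the components of curl F. Compute:
  ∂R/∂y - ∂Q/∂z = (-3*z) - (0) = -3*z
  ∂P/∂z - ∂R/∂x = (2*z) - (-2*z) = 4*z
  ∂Q/∂x - ∂P/∂y = (4*x + 3*y) - (0) = 4*x + 3*y.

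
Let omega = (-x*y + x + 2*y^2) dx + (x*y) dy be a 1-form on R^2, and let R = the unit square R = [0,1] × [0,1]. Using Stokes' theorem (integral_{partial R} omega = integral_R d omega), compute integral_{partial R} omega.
integral_(partial R) omega = -1

Stokes: integral_partial_R omega = integral_R d omega with d omega = (∂Q/∂x - ∂P/∂y) dx ∧ dy.
  ∂Q/∂x = y
  ∂P/∂y = -x + 4*y
  integrand = ∂Q/∂x - ∂P/∂y = x - 3*y.
Integrating over R: integral_0^1 integral_0^1 (x - 3*y) dx dy = -1.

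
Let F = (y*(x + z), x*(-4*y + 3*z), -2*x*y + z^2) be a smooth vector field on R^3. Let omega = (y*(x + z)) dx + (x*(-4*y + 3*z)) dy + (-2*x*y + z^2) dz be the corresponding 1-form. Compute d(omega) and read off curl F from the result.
d(omega) = (-5*x) dy ∧ dz + (3*y) dz ∧ dx + (-x - 4*y + 2*z) dx ∧ dy; curl F = (-5*x, 3*y, -x - 4*y + 2*z)

d omega = sum_{i<j} (∂f_j/∂x_i - ∂f_i/∂x_j) dx_i ∧ dx_j. Under the identification (dy ∧ dz, dz ∧ dx, dx ∧ dy) ↔ (e_x, e_y, e_z), the coefficients are exactly the components of curl F. Compute:
  ∂R/∂y - ∂Q/∂z = (-2*x) - (3*x) = -5*x
  ∂P/∂z - ∂R/∂x = (y) - (-2*y) = 3*y
  ∂Q/∂x - ∂P/∂y = (-4*y + 3*z) - (x + z) = -x - 4*y + 2*z.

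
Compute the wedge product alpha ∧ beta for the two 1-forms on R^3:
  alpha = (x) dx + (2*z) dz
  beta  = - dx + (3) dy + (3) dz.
alpha ∧ beta = (3*x) dx ∧ dy + (3*x + 2*z) dx ∧ dz + (-6*z) dy ∧ dz

Distribute the wedge, using dx_i ∧ dx_j = -dx_j ∧ dx_i and dx_i ∧ dx_i = 0. For each pair (i, j) with i < j, the coefficient of dx_i ∧ dx_j in alpha ∧ beta is (alpha_i * beta_j - alpha_j * beta_i). Collecting: alpha ∧ beta = (3*x) dx ∧ dy + (3*x + 2*z) dx ∧ dz + (-6*z) dy ∧ dz.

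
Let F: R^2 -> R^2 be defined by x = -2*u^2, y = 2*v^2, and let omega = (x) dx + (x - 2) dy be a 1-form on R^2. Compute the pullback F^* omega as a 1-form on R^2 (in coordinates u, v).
F^* omega = (8*u^3) du + (8*v*(-u^2 - 1)) dv

Using F^*(f dg) = (f ∘ F) d(g ∘ F), substitute each coordinate x_i by F_i(u, v) in f_i, and replace dx_i by d F_i = (∂F_i/∂u) du + (∂F_i/∂v) dv.
  For the x component: f_1(F) = -2*u^2; d F_1 = (-4*u) du + (0) dv
  For the y component: f_2(F) = -2*u^2 - 2; d F_2 = (0) du + (4*v) dv
Combining and collecting du, dv coefficients:
  coeff of du: 8*u^3
  coeff of dv: 8*v*(-u^2 - 1)
F^* omega = (8*u^3) du + (8*v*(-u^2 - 1)) dv.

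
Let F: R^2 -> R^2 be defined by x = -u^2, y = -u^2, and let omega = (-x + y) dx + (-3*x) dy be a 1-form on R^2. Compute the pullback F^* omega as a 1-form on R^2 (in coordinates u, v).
F^* omega = (-6*u^3) du

Using F^*(f dg) = (f ∘ F) d(g ∘ F), substitute each coordinate x_i by F_i(u, v) in f_i, and replace dx_i by d F_i = (∂F_i/∂u) du + (∂F_i/∂v) dv.
  For the x component: f_1(F) = 0; d F_1 = (-2*u) du + (0) dv
  For the y component: f_2(F) = 3*u^2; d F_2 = (-2*u) du + (0) dv
Combining and collecting du, dv coefficients:
  coeff of du: -6*u^3
  coeff of dv: 0
F^* omega = (-6*u^3) du.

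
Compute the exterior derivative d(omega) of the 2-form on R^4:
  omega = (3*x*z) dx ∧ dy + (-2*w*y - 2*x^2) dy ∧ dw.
d(omega) = (3*x) dx ∧ dy ∧ dz + (-4*x) dx ∧ dy ∧ dw

For a 2-form omega = sum_{i<j} g_{ij} dx_i ∧ dx_j, the exterior derivative is
  d(omega) = sum_{i<j} d(g_{ij}) ∧ dx_i ∧ dx_j = sum_{i<j, k} (∂g_{ij}/∂x_k) dx_k ∧ dx_i ∧ dx_j.
Expand each term, using dx_k ∧ dx_i ∧ dx_j = sgn(permutation) dx_{(a)} ∧ dx_{(b)} ∧ dx_{(c)} with (a < b < c) sorted:
  d(3*x*z) includes (∂/∂z)(3*x*z) dz = (3*x) dz, which multiplied by dx ∧ dy gives (3*x) dx ∧ dy ∧ dz
  d(-2*w*y - 2*x^2) includes (∂/∂x)(-2*w*y - 2*x^2) dx = (-4*x) dx, which multiplied by dy ∧ dw gives (-4*x) dx ∧ dy ∧ dw
Collecting like 3-forms: d(omega) = (3*x) dx ∧ dy ∧ dz + (-4*x) dx ∧ dy ∧ dw.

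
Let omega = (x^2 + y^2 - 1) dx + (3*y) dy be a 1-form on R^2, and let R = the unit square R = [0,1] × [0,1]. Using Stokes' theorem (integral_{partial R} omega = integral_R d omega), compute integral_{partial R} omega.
integral_(partial R) omega = -1

Stokes: integral_partial_R omega = integral_R d omega with d omega = (∂Q/∂x - ∂P/∂y) dx ∧ dy.
  ∂Q/∂x = 0
  ∂P/∂y = 2*y
  integrand = ∂Q/∂x - ∂P/∂y = -2*y.
Integrating over R: integral_0^1 integral_0^1 (-2*y) dx dy = -1.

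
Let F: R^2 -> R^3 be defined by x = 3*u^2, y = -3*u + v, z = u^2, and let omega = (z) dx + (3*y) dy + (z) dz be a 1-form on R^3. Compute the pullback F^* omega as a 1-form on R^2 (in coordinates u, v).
F^* omega = (8*u^3 + 27*u - 9*v) du + (-9*u + 3*v) dv

Using F^*(f dg) = (f ∘ F) d(g ∘ F), substitute each coordinate x_i by F_i(u, v) in f_i, and replace dx_i by d F_i = (∂F_i/∂u) du + (∂F_i/∂v) dv.
  For the x component: f_1(F) = u^2; d F_1 = (6*u) du + (0) dv
  For the y component: f_2(F) = -9*u + 3*v; d F_2 = (-3) du + (1) dv
  For the z component: f_3(F) = u^2; d F_3 = (2*u) du + (0) dv
Combining and collecting du, dv coefficients:
  coeff of du: 8*u^3 + 27*u - 9*v
  coeff of dv: -9*u + 3*v
F^* omega = (8*u^3 + 27*u - 9*v) du + (-9*u + 3*v) dv.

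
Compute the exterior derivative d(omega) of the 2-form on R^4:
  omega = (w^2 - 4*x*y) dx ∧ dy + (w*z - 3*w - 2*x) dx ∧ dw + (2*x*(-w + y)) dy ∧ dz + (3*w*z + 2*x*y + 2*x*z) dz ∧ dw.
d(omega) = (2*w) dx ∧ dy ∧ dw + (-w + 2*y + 2*z) dx ∧ dz ∧ dw + (-2*w + 2*y) dx ∧ dy ∧ dz

For a 2-form omega = sum_{i<j} g_{ij} dx_i ∧ dx_j, the exterior derivative is
  d(omega) = sum_{i<j} d(g_{ij}) ∧ dx_i ∧ dx_j = sum_{i<j, k} (∂g_{ij}/∂x_k) dx_k ∧ dx_i ∧ dx_j.
Expand each term, using dx_k ∧ dx_i ∧ dx_j = sgn(permutation) dx_{(a)} ∧ dx_{(b)} ∧ dx_{(c)} with (a < b < c) sorted:
  d(w^2 - 4*x*y) includes (∂/∂w)(w^2 - 4*x*y) dw = (2*w) dw, which multiplied by dx ∧ dy gives (2*w) dx ∧ dy ∧ dw
  d(w*z - 3*w - 2*x) includes (∂/∂z)(w*z - 3*w - 2*x) dz = (w) dz, which multiplied by dx ∧ dw gives (-w) dx ∧ dz ∧ dw
  d(2*x*(-w + y)) includes (∂/∂x)(2*x*(-w + y)) dx = (-2*w + 2*y) dx, which multiplied by dy ∧ dz gives (-2*w + 2*y) dx ∧ dy ∧ dz
  d(2*x*(-w + y)) includes (∂/∂w)(2*x*(-w + y)) dw = (-2*x) dw, which multiplied by dy ∧ dz gives (-2*x) dy ∧ dz ∧ dw
  d(3*w*z + 2*x*y + 2*x*z) includes (∂/∂x)(3*w*z + 2*x*y + 2*x*z) dx = (2*y + 2*z) dx, which multiplied by dz ∧ dw gives (2*y + 2*z) dx ∧ dz ∧ dw
  d(3*w*z + 2*x*y + 2*x*z) includes (∂/∂y)(3*w*z + 2*x*y + 2*x*z) dy = (2*x) dy, which multiplied by dz ∧ dw gives (2*x) dy ∧ dz ∧ dw
Collecting like 3-forms: d(omega) = (2*w) dx ∧ dy ∧ dw + (-w + 2*y + 2*z) dx ∧ dz ∧ dw + (-2*w + 2*y) dx ∧ dy ∧ dz.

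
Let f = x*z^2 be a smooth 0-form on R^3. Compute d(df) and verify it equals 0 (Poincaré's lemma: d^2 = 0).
d(df) = 0

Step 1: df = sum_i (∂f/∂x_i) dx_i = (z^2) dx + (0) dy + (2*x*z) dz.
Step 2: Apply d again. Using the 1-form formula, the coefficient of dx ∧ dy in d(df) is ∂^2 f/∂x ∂y - ∂^2 f/∂y ∂x = (0) - (0) = 0 (equality of mixed partials for smooth f).
Similarly for dx ∧ dz and dy ∧ dz — all coefficients vanish. So d(df) = 0.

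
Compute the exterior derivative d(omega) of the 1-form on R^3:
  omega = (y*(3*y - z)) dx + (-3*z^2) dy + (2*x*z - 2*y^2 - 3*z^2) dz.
d(omega) = (-6*y + z) dx ∧ dy + (y + 2*z) dx ∧ dz + (-4*y + 6*z) dy ∧ dz

For a 1-form omega = sum_i f_i dx_i, the exterior derivative is
  d(omega) = sum_{i < j} (∂f_j/∂x_i - ∂f_i/∂x_j) dx_i ∧ dx_j.
  coefficient of dx ∧ dy: ∂f_2/∂x - ∂f_1/∂y = ∂(-3*z^2)/∂x - ∂(y*(3*y - z))/∂y = -6*y + z
  coefficient of dx ∧ dz: ∂f_3/∂x - ∂f_1/∂z = ∂(2*x*z - 2*y^2 - 3*z^2)/∂x - ∂(y*(3*y - z))/∂z = y + 2*z
  coefficient of dy ∧ dz: ∂f_3/∂y - ∂f_2/∂z = ∂(2*x*z - 2*y^2 - 3*z^2)/∂y - ∂(-3*z^2)/∂z = -4*y + 6*z
Assembling: d(omega) = (-6*y + z) dx ∧ dy + (y + 2*z) dx ∧ dz + (-4*y + 6*z) dy ∧ dz.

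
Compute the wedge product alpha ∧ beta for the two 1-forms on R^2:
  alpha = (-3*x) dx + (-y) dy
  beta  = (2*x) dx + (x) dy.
alpha ∧ beta = (x*(-3*x + 2*y)) dx ∧ dy

Distribute the wedge, using dx_i ∧ dx_j = -dx_j ∧ dx_i and dx_i ∧ dx_i = 0. For each pair (i, j) with i < j, the coefficient of dx_i ∧ dx_j in alpha ∧ beta is (alpha_i * beta_j - alpha_j * beta_i). Collecting: alpha ∧ beta = (x*(-3*x + 2*y)) dx ∧ dy.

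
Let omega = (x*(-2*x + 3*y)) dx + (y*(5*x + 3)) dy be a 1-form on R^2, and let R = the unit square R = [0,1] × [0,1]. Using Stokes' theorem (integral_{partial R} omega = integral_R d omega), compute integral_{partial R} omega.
integral_(partial R) omega = 1

Stokes: integral_partial_R omega = integral_R d omega with d omega = (∂Q/∂x - ∂P/∂y) dx ∧ dy.
  ∂Q/∂x = 5*y
  ∂P/∂y = 3*x
  integrand = ∂Q/∂x - ∂P/∂y = -3*x + 5*y.
Integrating over R: integral_0^1 integral_0^1 (-3*x + 5*y) dx dy = 1.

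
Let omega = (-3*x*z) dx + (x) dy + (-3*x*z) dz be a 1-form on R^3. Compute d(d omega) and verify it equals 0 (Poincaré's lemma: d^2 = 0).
d(d omega) = 0

Step 1: d omega = sum_{i<j} (∂f_j/∂x_i - ∂f_i/∂x_j) dx_i ∧ dx_j:
  coeff of dx ∧ dy: 1
  coeff of dx ∧ dz: 3*x - 3*z
  coeff of dy ∧ dz: 0
Step 2: Apply d again to each 2-form coefficient. The only possible 3-form in R^3 is dx ∧ dy ∧ dz, with coefficient
  ∂(coeff of dy∧dz)/∂x - ∂(coeff of dx∧dz)/∂y + ∂(coeff of dx∧dy)/∂z
  = ∂/∂x (0) - ∂/∂y (3*x - 3*z) + ∂/∂z (1).
Each of these terms simplifies to sums of mixed partials that cancel in pairs. The result is 0 (by equality of mixed partials for smooth functions — Schwarz / Clairaut).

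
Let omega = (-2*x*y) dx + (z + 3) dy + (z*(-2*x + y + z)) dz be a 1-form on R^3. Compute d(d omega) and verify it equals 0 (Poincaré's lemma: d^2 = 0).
d(d omega) = 0

Step 1: d omega = sum_{i<j} (∂f_j/∂x_i - ∂f_i/∂x_j) dx_i ∧ dx_j:
  coeff of dx ∧ dy: 2*x
  coeff of dx ∧ dz: -2*z
  coeff of dy ∧ dz: z - 1
Step 2: Apply d again to each 2-form coefficient. The only possible 3-form in R^3 is dx ∧ dy ∧ dz, with coefficient
  ∂(coeff of dy∧dz)/∂x - ∂(coeff of dx∧dz)/∂y + ∂(coeff of dx∧dy)/∂z
  = ∂/∂x (z - 1) - ∂/∂y (-2*z) + ∂/∂z (2*x).
Each of these terms simplifies to sums of mixed partials that cancel in pairs. The result is 0 (by equality of mixed partials for smooth functions — Schwarz / Clairaut).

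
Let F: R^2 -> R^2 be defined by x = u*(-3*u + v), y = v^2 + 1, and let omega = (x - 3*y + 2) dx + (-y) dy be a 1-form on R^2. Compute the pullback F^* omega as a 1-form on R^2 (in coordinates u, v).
F^* omega = (18*u^3 - 9*u^2*v + 19*u*v^2 + 6*u - 3*v^3 - v) du + (-3*u^3 + u^2*v - 3*u*v^2 - u - 2*v^3 - 2*v) dv

Using F^*(f dg) = (f ∘ F) d(g ∘ F), substitute each coordinate x_i by F_i(u, v) in f_i, and replace dx_i by d F_i = (∂F_i/∂u) du + (∂F_i/∂v) dv.
  For the x component: f_1(F) = -3*u^2 + u*v - 3*v^2 - 1; d F_1 = (-6*u + v) du + (u) dv
  For the y component: f_2(F) = -v^2 - 1; d F_2 = (0) du + (2*v) dv
Combining and collecting du, dv coefficients:
  coeff of du: 18*u^3 - 9*u^2*v + 19*u*v^2 + 6*u - 3*v^3 - v
  coeff of dv: -3*u^3 + u^2*v - 3*u*v^2 - u - 2*v^3 - 2*v
F^* omega = (18*u^3 - 9*u^2*v + 19*u*v^2 + 6*u - 3*v^3 - v) du + (-3*u^3 + u^2*v - 3*u*v^2 - u - 2*v^3 - 2*v) dv.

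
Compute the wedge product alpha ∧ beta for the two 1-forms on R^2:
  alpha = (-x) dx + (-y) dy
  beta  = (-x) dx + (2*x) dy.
alpha ∧ beta = (-x*(2*x + y)) dx ∧ dy

Distribute the wedge, using dx_i ∧ dx_j = -dx_j ∧ dx_i and dx_i ∧ dx_i = 0. For each pair (i, j) with i < j, the coefficient of dx_i ∧ dx_j in alpha ∧ beta is (alpha_i * beta_j - alpha_j * beta_i). Collecting: alpha ∧ beta = (-x*(2*x + y)) dx ∧ dy.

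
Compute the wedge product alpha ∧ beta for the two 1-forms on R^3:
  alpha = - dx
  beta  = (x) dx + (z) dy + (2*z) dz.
alpha ∧ beta = (-z) dx ∧ dy + (-2*z) dx ∧ dz

Distribute the wedge, using dx_i ∧ dx_j = -dx_j ∧ dx_i and dx_i ∧ dx_i = 0. For each pair (i, j) with i < j, the coefficient of dx_i ∧ dx_j in alpha ∧ beta is (alpha_i * beta_j - alpha_j * beta_i). Collecting: alpha ∧ beta = (-z) dx ∧ dy + (-2*z) dx ∧ dz.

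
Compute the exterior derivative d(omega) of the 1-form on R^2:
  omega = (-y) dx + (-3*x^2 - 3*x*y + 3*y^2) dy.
d(omega) = (-6*x - 3*y + 1) dx ∧ dy

For a 1-form omega = sum_i f_i dx_i, the exterior derivative is
  d(omega) = sum_{i < j} (∂f_j/∂x_i - ∂f_i/∂x_j) dx_i ∧ dx_j.
  coefficient of dx ∧ dy: ∂f_2/∂x - ∂f_1/∂y = ∂(-3*x^2 - 3*x*y + 3*y^2)/∂x - ∂(-y)/∂y = -6*x - 3*y + 1
Assembling: d(omega) = (-6*x - 3*y + 1) dx ∧ dy.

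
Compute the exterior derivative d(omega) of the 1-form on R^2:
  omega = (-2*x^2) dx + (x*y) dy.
d(omega) = (y) dx ∧ dy

For a 1-form omega = sum_i f_i dx_i, the exterior derivative is
  d(omega) = sum_{i < j} (∂f_j/∂x_i - ∂f_i/∂x_j) dx_i ∧ dx_j.
  coefficient of dx ∧ dy: ∂f_2/∂x - ∂f_1/∂y = ∂(x*y)/∂x - ∂(-2*x^2)/∂y = y
Assembling: d(omega) = (y) dx ∧ dy.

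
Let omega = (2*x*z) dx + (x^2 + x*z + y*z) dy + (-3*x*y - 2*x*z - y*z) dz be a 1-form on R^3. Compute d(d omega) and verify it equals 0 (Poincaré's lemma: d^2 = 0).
d(d omega) = 0

Step 1: d omega = sum_{i<j} (∂f_j/∂x_i - ∂f_i/∂x_j) dx_i ∧ dx_j:
  coeff of dx ∧ dy: 2*x + z
  coeff of dx ∧ dz: -2*x - 3*y - 2*z
  coeff of dy ∧ dz: -4*x - y - z
Step 2: Apply d again to each 2-form coefficient. The only possible 3-form in R^3 is dx ∧ dy ∧ dz, with coefficient
  ∂(coeff of dy∧dz)/∂x - ∂(coeff of dx∧dz)/∂y + ∂(coeff of dx∧dy)/∂z
  = ∂/∂x (-4*x - y - z) - ∂/∂y (-2*x - 3*y - 2*z) + ∂/∂z (2*x + z).
Each of these terms simplifies to sums of mixed partials that cancel in pairs. The result is 0 (by equality of mixed partials for smooth functions — Schwarz / Clairaut).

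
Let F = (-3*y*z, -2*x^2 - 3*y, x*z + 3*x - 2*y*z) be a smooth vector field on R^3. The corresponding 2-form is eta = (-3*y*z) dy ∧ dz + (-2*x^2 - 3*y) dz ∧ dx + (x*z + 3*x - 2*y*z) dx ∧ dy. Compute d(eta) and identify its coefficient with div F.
d(eta) = (x - 2*y - 3) dx ∧ dy ∧ dz; div F = x - 2*y - 3

For a 2-form in R^3 of the form above, applying d gives a 3-form with coefficient ∂P/∂x + ∂Q/∂y + ∂R/∂z:
  ∂P/∂x = 0
  ∂Q/∂y = -3
  ∂R/∂z = x - 2*y
Sum = x - 2*y - 3, which is exactly div F.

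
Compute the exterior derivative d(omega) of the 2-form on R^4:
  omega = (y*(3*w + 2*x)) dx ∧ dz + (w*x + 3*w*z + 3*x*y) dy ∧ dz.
d(omega) = (-2*w - 2*x + 3*y) dx ∧ dy ∧ dz + (3*y) dx ∧ dz ∧ dw + (x + 3*z) dy ∧ dz ∧ dw

For a 2-form omega = sum_{i<j} g_{ij} dx_i ∧ dx_j, the exterior derivative is
  d(omega) = sum_{i<j} d(g_{ij}) ∧ dx_i ∧ dx_j = sum_{i<j, k} (∂g_{ij}/∂x_k) dx_k ∧ dx_i ∧ dx_j.
Expand each term, using dx_k ∧ dx_i ∧ dx_j = sgn(permutation) dx_{(a)} ∧ dx_{(b)} ∧ dx_{(c)} with (a < b < c) sorted:
  d(y*(3*w + 2*x)) includes (∂/∂y)(y*(3*w + 2*x)) dy = (3*w + 2*x) dy, which multiplied by dx ∧ dz gives (-3*w - 2*x) dx ∧ dy ∧ dz
  d(y*(3*w + 2*x)) includes (∂/∂w)(y*(3*w + 2*x)) dw = (3*y) dw, which multiplied by dx ∧ dz gives (3*y) dx ∧ dz ∧ dw
  d(w*x + 3*w*z + 3*x*y) includes (∂/∂x)(w*x + 3*w*z + 3*x*y) dx = (w + 3*y) dx, which multiplied by dy ∧ dz gives (w + 3*y) dx ∧ dy ∧ dz
  d(w*x + 3*w*z + 3*x*y) includes (∂/∂w)(w*x + 3*w*z + 3*x*y) dw = (x + 3*z) dw, which multiplied by dy ∧ dz gives (x + 3*z) dy ∧ dz ∧ dw
Collecting like 3-forms: d(omega) = (-2*w - 2*x + 3*y) dx ∧ dy ∧ dz + (3*y) dx ∧ dz ∧ dw + (x + 3*z) dy ∧ dz ∧ dw.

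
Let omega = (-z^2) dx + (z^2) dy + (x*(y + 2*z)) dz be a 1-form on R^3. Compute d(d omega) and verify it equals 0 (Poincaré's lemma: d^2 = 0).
d(d omega) = 0

Step 1: d omega = sum_{i<j} (∂f_j/∂x_i - ∂f_i/∂x_j) dx_i ∧ dx_j:
  coeff of dx ∧ dy: 0
  coeff of dx ∧ dz: y + 4*z
  coeff of dy ∧ dz: x - 2*z
Step 2: Apply d again to each 2-form coefficient. The only possible 3-form in R^3 is dx ∧ dy ∧ dz, with coefficient
  ∂(coeff of dy∧dz)/∂x - ∂(coeff of dx∧dz)/∂y + ∂(coeff of dx∧dy)/∂z
  = ∂/∂x (x - 2*z) - ∂/∂y (y + 4*z) + ∂/∂z (0).
Each of these terms simplifies to sums of mixed partials that cancel in pairs. The result is 0 (by equality of mixed partials for smooth functions — Schwarz / Clairaut).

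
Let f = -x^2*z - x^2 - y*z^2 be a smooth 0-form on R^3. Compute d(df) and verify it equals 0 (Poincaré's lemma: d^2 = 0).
d(df) = 0

Step 1: df = sum_i (∂f/∂x_i) dx_i = (2*x*(-z - 1)) dx + (-z^2) dy + (-x^2 - 2*y*z) dz.
Step 2: Apply d again. Using the 1-form formula, the coefficient of dx ∧ dy in d(df) is ∂^2 f/∂x ∂y - ∂^2 f/∂y ∂x = (0) - (0) = 0 (equality of mixed partials for smooth f).
Similarly for dx ∧ dz and dy ∧ dz — all coefficients vanish. So d(df) = 0.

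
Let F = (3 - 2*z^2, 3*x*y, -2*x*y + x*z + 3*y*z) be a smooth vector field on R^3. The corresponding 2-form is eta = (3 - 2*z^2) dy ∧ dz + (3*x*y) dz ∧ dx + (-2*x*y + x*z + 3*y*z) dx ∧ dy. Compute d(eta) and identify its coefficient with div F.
d(eta) = (4*x + 3*y) dx ∧ dy ∧ dz; div F = 4*x + 3*y

For a 2-form in R^3 of the form above, applying d gives a 3-form with coefficient ∂P/∂x + ∂Q/∂y + ∂R/∂z:
  ∂P/∂x = 0
  ∂Q/∂y = 3*x
  ∂R/∂z = x + 3*y
Sum = 4*x + 3*y, which is exactly div F.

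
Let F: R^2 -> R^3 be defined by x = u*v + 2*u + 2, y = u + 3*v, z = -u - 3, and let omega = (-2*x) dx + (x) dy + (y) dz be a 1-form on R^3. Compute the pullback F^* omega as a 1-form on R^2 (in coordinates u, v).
F^* omega = (-2*u*v^2 - 7*u*v - 7*u - 7*v - 6) du + (-2*u^2*v - 4*u^2 + 3*u*v + 2*u + 6) dv

Using F^*(f dg) = (f ∘ F) d(g ∘ F), substitute each coordinate x_i by F_i(u, v) in f_i, and replace dx_i by d F_i = (∂F_i/∂u) du + (∂F_i/∂v) dv.
  For the x component: f_1(F) = -2*u*v - 4*u - 4; d F_1 = (v + 2) du + (u) dv
  For the y component: f_2(F) = u*v + 2*u + 2; d F_2 = (1) du + (3) dv
  For the z component: f_3(F) = u + 3*v; d F_3 = (-1) du + (0) dv
Combining and collecting du, dv coefficients:
  coeff of du: -2*u*v^2 - 7*u*v - 7*u - 7*v - 6
  coeff of dv: -2*u^2*v - 4*u^2 + 3*u*v + 2*u + 6
F^* omega = (-2*u*v^2 - 7*u*v - 7*u - 7*v - 6) du + (-2*u^2*v - 4*u^2 + 3*u*v + 2*u + 6) dv.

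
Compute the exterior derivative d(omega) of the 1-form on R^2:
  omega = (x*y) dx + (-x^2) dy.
d(omega) = (-3*x) dx ∧ dy

For a 1-form omega = sum_i f_i dx_i, the exterior derivative is
  d(omega) = sum_{i < j} (∂f_j/∂x_i - ∂f_i/∂x_j) dx_i ∧ dx_j.
  coefficient of dx ∧ dy: ∂f_2/∂x - ∂f_1/∂y = ∂(-x^2)/∂x - ∂(x*y)/∂y = -3*x
Assembling: d(omega) = (-3*x) dx ∧ dy.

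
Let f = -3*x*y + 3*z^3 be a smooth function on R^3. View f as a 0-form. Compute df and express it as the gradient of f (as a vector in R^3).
df = (-3*y) dx + (-3*x) dy + (9*z^2) dz; grad f = (-3*y, -3*x, 9*z^2)

For a 0-form f, d f = (∂f/∂x) dx + (∂f/∂y) dy + (∂f/∂z) dz. The components of the vector representation are exactly the entries of grad f in Cartesian coordinates:
  ∂f/∂x = -3*y
  ∂f/∂y = -3*x
  ∂f/∂z = 9*z^2.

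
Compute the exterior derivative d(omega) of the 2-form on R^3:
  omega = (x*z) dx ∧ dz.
d(omega) = 0

For a 2-form omega = sum_{i<j} g_{ij} dx_i ∧ dx_j, the exterior derivative is
  d(omega) = sum_{i<j} d(g_{ij}) ∧ dx_i ∧ dx_j = sum_{i<j, k} (∂g_{ij}/∂x_k) dx_k ∧ dx_i ∧ dx_j.
Expand each term, using dx_k ∧ dx_i ∧ dx_j = sgn(permutation) dx_{(a)} ∧ dx_{(b)} ∧ dx_{(c)} with (a < b < c) sorted:

Collecting like 3-forms: d(omega) = 0.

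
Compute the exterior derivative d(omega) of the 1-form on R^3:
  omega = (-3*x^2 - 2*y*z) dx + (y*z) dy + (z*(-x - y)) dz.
d(omega) = (2*z) dx ∧ dy + (2*y - z) dx ∧ dz + (-y - z) dy ∧ dz

For a 1-form omega = sum_i f_i dx_i, the exterior derivative is
  d(omega) = sum_{i < j} (∂f_j/∂x_i - ∂f_i/∂x_j) dx_i ∧ dx_j.
  coefficient of dx ∧ dy: ∂f_2/∂x - ∂f_1/∂y = ∂(y*z)/∂x - ∂(-3*x^2 - 2*y*z)/∂y = 2*z
  coefficient of dx ∧ dz: ∂f_3/∂x - ∂f_1/∂z = ∂(z*(-x - y))/∂x - ∂(-3*x^2 - 2*y*z)/∂z = 2*y - z
  coefficient of dy ∧ dz: ∂f_3/∂y - ∂f_2/∂z = ∂(z*(-x - y))/∂y - ∂(y*z)/∂z = -y - z
Assembling: d(omega) = (2*z) dx ∧ dy + (2*y - z) dx ∧ dz + (-y - z) dy ∧ dz.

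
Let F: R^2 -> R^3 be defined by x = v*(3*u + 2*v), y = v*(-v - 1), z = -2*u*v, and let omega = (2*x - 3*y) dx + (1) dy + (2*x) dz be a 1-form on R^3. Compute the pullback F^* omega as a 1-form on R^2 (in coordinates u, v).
F^* omega = (v^2*(6*u + 13*v + 9)) du + (6*u^2*v + 37*u*v^2 + 9*u*v + 28*v^3 + 12*v^2 - 2*v - 1) dv

Using F^*(f dg) = (f ∘ F) d(g ∘ F), substitute each coordinate x_i by F_i(u, v) in f_i, and replace dx_i by d F_i = (∂F_i/∂u) du + (∂F_i/∂v) dv.
  For the x component: f_1(F) = v*(6*u + 7*v + 3); d F_1 = (3*v) du + (3*u + 4*v) dv
  For the y component: f_2(F) = 1; d F_2 = (0) du + (-2*v - 1) dv
  For the z component: f_3(F) = 2*v*(3*u + 2*v); d F_3 = (-2*v) du + (-2*u) dv
Combining and collecting du, dv coefficients:
  coeff of du: v^2*(6*u + 13*v + 9)
  coeff of dv: 6*u^2*v + 37*u*v^2 + 9*u*v + 28*v^3 + 12*v^2 - 2*v - 1
F^* omega = (v^2*(6*u + 13*v + 9)) du + (6*u^2*v + 37*u*v^2 + 9*u*v + 28*v^3 + 12*v^2 - 2*v - 1) dv.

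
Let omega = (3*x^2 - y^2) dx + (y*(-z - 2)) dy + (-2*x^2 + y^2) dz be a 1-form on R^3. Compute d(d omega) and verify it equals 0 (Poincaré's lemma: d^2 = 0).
d(d omega) = 0

Step 1: d omega = sum_{i<j} (∂f_j/∂x_i - ∂f_i/∂x_j) dx_i ∧ dx_j:
  coeff of dx ∧ dy: 2*y
  coeff of dx ∧ dz: -4*x
  coeff of dy ∧ dz: 3*y
Step 2: Apply d again to each 2-form coefficient. The only possible 3-form in R^3 is dx ∧ dy ∧ dz, with coefficient
  ∂(coeff of dy∧dz)/∂x - ∂(coeff of dx∧dz)/∂y + ∂(coeff of dx∧dy)/∂z
  = ∂/∂x (3*y) - ∂/∂y (-4*x) + ∂/∂z (2*y).
Each of these terms simplifies to sums of mixed partials that cancel in pairs. The result is 0 (by equality of mixed partials for smooth functions — Schwarz / Clairaut).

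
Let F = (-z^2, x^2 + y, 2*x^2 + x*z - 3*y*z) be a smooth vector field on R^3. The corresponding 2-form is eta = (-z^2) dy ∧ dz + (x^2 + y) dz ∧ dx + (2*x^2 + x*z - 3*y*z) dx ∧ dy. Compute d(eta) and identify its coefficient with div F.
d(eta) = (x - 3*y + 1) dx ∧ dy ∧ dz; div F = x - 3*y + 1

For a 2-form in R^3 of the form above, applying d gives a 3-form with coefficient ∂P/∂x + ∂Q/∂y + ∂R/∂z:
  ∂P/∂x = 0
  ∂Q/∂y = 1
  ∂R/∂z = x - 3*y
Sum = x - 3*y + 1, which is exactly div F.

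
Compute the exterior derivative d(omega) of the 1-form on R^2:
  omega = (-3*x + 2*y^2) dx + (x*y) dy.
d(omega) = (-3*y) dx ∧ dy

For a 1-form omega = sum_i f_i dx_i, the exterior derivative is
  d(omega) = sum_{i < j} (∂f_j/∂x_i - ∂f_i/∂x_j) dx_i ∧ dx_j.
  coefficient of dx ∧ dy: ∂f_2/∂x - ∂f_1/∂y = ∂(x*y)/∂x - ∂(-3*x + 2*y^2)/∂y = -3*y
Assembling: d(omega) = (-3*y) dx ∧ dy.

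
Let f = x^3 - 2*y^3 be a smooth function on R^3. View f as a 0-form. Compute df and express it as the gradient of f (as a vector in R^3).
df = (3*x^2) dx + (-6*y^2) dy + (0) dz; grad f = (3*x^2, -6*y^2, 0)

For a 0-form f, d f = (∂f/∂x) dx + (∂f/∂y) dy + (∂f/∂z) dz. The components of the vector representation are exactly the entries of grad f in Cartesian coordinates:
  ∂f/∂x = 3*x^2
  ∂f/∂y = -6*y^2
  ∂f/∂z = 0.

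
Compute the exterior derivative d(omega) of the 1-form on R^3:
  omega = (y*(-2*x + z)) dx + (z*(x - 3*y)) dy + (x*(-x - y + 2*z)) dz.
d(omega) = (2*x) dx ∧ dy + (-2*x - 2*y + 2*z) dx ∧ dz + (-2*x + 3*y) dy ∧ dz

For a 1-form omega = sum_i f_i dx_i, the exterior derivative is
  d(omega) = sum_{i < j} (∂f_j/∂x_i - ∂f_i/∂x_j) dx_i ∧ dx_j.
  coefficient of dx ∧ dy: ∂f_2/∂x - ∂f_1/∂y = ∂(z*(x - 3*y))/∂x - ∂(y*(-2*x + z))/∂y = 2*x
  coefficient of dx ∧ dz: ∂f_3/∂x - ∂f_1/∂z = ∂(x*(-x - y + 2*z))/∂x - ∂(y*(-2*x + z))/∂z = -2*x - 2*y + 2*z
  coefficient of dy ∧ dz: ∂f_3/∂y - ∂f_2/∂z = ∂(x*(-x - y + 2*z))/∂y - ∂(z*(x - 3*y))/∂z = -2*x + 3*y
Assembling: d(omega) = (2*x) dx ∧ dy + (-2*x - 2*y + 2*z) dx ∧ dz + (-2*x + 3*y) dy ∧ dz.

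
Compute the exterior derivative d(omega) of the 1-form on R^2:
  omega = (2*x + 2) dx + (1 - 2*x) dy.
d(omega) = (-2) dx ∧ dy

For a 1-form omega = sum_i f_i dx_i, the exterior derivative is
  d(omega) = sum_{i < j} (∂f_j/∂x_i - ∂f_i/∂x_j) dx_i ∧ dx_j.
  coefficient of dx ∧ dy: ∂f_2/∂x - ∂f_1/∂y = ∂(1 - 2*x)/∂x - ∂(2*x + 2)/∂y = -2
Assembling: d(omega) = (-2) dx ∧ dy.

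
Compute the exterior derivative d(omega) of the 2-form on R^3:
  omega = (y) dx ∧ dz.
d(omega) = (-1) dx ∧ dy ∧ dz

For a 2-form omega = sum_{i<j} g_{ij} dx_i ∧ dx_j, the exterior derivative is
  d(omega) = sum_{i<j} d(g_{ij}) ∧ dx_i ∧ dx_j = sum_{i<j, k} (∂g_{ij}/∂x_k) dx_k ∧ dx_i ∧ dx_j.
Expand each term, using dx_k ∧ dx_i ∧ dx_j = sgn(permutation) dx_{(a)} ∧ dx_{(b)} ∧ dx_{(c)} with (a < b < c) sorted:
  d(y) includes (∂/∂y)(y) dy = (1) dy, which multiplied by dx ∧ dz gives (-1) dx ∧ dy ∧ dz
Collecting like 3-forms: d(omega) = (-1) dx ∧ dy ∧ dz.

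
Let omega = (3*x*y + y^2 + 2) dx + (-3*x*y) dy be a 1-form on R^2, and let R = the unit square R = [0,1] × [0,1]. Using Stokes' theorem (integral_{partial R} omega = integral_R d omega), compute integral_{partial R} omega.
integral_(partial R) omega = -4

Stokes: integral_partial_R omega = integral_R d omega with d omega = (∂Q/∂x - ∂P/∂y) dx ∧ dy.
  ∂Q/∂x = -3*y
  ∂P/∂y = 3*x + 2*y
  integrand = ∂Q/∂x - ∂P/∂y = -3*x - 5*y.
Integrating over R: integral_0^1 integral_0^1 (-3*x - 5*y) dx dy = -4.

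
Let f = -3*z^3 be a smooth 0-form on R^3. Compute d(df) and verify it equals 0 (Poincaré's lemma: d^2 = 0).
d(df) = 0

Step 1: df = sum_i (∂f/∂x_i) dx_i = (0) dx + (0) dy + (-9*z^2) dz.
Step 2: Apply d again. Using the 1-form formula, the coefficient of dx ∧ dy in d(df) is ∂^2 f/∂x ∂y - ∂^2 f/∂y ∂x = (0) - (0) = 0 (equality of mixed partials for smooth f).
Similarly for dx ∧ dz and dy ∧ dz — all coefficients vanish. So d(df) = 0.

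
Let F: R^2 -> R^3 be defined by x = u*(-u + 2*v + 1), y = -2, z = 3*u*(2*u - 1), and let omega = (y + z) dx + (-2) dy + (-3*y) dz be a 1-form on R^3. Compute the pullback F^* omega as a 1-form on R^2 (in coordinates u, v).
F^* omega = (-12*u^3 + 12*u^2*v + 12*u^2 - 6*u*v + 73*u - 4*v - 20) du + (2*u*(6*u^2 - 3*u - 2)) dv

Using F^*(f dg) = (f ∘ F) d(g ∘ F), substitute each coordinate x_i by F_i(u, v) in f_i, and replace dx_i by d F_i = (∂F_i/∂u) du + (∂F_i/∂v) dv.
  For the x component: f_1(F) = 6*u^2 - 3*u - 2; d F_1 = (-2*u + 2*v + 1) du + (2*u) dv
  For the y component: f_2(F) = -2; d F_2 = (0) du + (0) dv
  For the z component: f_3(F) = 6; d F_3 = (12*u - 3) du + (0) dv
Combining and collecting du, dv coefficients:
  coeff of du: -12*u^3 + 12*u^2*v + 12*u^2 - 6*u*v + 73*u - 4*v - 20
  coeff of dv: 2*u*(6*u^2 - 3*u - 2)
F^* omega = (-12*u^3 + 12*u^2*v + 12*u^2 - 6*u*v + 73*u - 4*v - 20) du + (2*u*(6*u^2 - 3*u - 2)) dv.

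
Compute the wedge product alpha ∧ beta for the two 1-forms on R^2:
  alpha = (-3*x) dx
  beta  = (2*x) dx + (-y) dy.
alpha ∧ beta = (3*x*y) dx ∧ dy

Distribute the wedge, using dx_i ∧ dx_j = -dx_j ∧ dx_i and dx_i ∧ dx_i = 0. For each pair (i, j) with i < j, the coefficient of dx_i ∧ dx_j in alpha ∧ beta is (alpha_i * beta_j - alpha_j * beta_i). Collecting: alpha ∧ beta = (3*x*y) dx ∧ dy.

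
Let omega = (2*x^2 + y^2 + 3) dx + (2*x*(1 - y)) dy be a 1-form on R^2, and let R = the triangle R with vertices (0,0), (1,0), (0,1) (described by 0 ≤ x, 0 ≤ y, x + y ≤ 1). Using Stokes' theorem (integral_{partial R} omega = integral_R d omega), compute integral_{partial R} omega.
integral_(partial R) omega = 1/3

Stokes: integral_partial_R omega = integral_R d omega with d omega = (∂Q/∂x - ∂P/∂y) dx ∧ dy.
  ∂Q/∂x = 2 - 2*y
  ∂P/∂y = 2*y
  integrand = ∂Q/∂x - ∂P/∂y = 2 - 4*y.
Integrating over R: integral_0^1 integral_0^{1-x} (2 - 4*y) dy dx = 1/3.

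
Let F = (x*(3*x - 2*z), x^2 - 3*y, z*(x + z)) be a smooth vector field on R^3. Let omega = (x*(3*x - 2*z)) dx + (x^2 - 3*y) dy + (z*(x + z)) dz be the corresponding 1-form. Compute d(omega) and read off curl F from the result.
d(omega) = (0) dy ∧ dz + (-2*x - z) dz ∧ dx + (2*x) dx ∧ dy; curl F = (0, -2*x - z, 2*x)

d omega = sum_{i<j} (∂f_j/∂x_i - ∂f_i/∂x_j) dx_i ∧ dx_j. Under the identification (dy ∧ dz, dz ∧ dx, dx ∧ dy) ↔ (e_x, e_y, e_z), the coefficients are exactly the components of curl F. Compute:
  ∂R/∂y - ∂Q/∂z = (0) - (0) = 0
  ∂P/∂z - ∂R/∂x = (-2*x) - (z) = -2*x - z
  ∂Q/∂x - ∂P/∂y = (2*x) - (0) = 2*x.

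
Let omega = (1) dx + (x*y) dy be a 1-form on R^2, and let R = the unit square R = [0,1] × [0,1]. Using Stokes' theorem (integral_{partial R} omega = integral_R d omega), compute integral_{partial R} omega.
integral_(partial R) omega = 1/2

Stokes: integral_partial_R omega = integral_R d omega with d omega = (∂Q/∂x - ∂P/∂y) dx ∧ dy.
  ∂Q/∂x = y
  ∂P/∂y = 0
  integrand = ∂Q/∂x - ∂P/∂y = y.
Integrating over R: integral_0^1 integral_0^1 (y) dx dy = 1/2.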